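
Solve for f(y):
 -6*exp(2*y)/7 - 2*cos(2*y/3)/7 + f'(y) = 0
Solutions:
 f(y) = C1 + 3*exp(2*y)/7 + 3*sin(2*y/3)/7


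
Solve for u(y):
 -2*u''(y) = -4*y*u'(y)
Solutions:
 u(y) = C1 + C2*erfi(y)


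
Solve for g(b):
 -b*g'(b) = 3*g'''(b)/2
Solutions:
 g(b) = C1 + Integral(C2*airyai(-2^(1/3)*3^(2/3)*b/3) + C3*airybi(-2^(1/3)*3^(2/3)*b/3), b)


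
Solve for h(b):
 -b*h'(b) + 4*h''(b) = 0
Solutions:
 h(b) = C1 + C2*erfi(sqrt(2)*b/4)


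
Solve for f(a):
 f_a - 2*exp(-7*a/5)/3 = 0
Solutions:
 f(a) = C1 - 10*exp(-7*a/5)/21


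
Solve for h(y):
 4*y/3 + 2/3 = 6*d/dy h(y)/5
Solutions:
 h(y) = C1 + 5*y^2/9 + 5*y/9


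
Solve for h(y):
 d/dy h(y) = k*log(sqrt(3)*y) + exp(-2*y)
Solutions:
 h(y) = C1 + k*y*log(y) + k*y*(-1 + log(3)/2) - exp(-2*y)/2


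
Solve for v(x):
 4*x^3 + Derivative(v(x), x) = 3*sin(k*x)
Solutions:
 v(x) = C1 - x^4 - 3*cos(k*x)/k


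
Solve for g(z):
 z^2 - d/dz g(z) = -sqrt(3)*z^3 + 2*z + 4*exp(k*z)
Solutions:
 g(z) = C1 + sqrt(3)*z^4/4 + z^3/3 - z^2 - 4*exp(k*z)/k


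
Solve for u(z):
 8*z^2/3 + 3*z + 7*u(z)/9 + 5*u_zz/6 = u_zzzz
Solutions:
 u(z) = C1*exp(-sqrt(3)*z*sqrt(5 + sqrt(137))/6) + C2*exp(sqrt(3)*z*sqrt(5 + sqrt(137))/6) + C3*sin(sqrt(3)*z*sqrt(-5 + sqrt(137))/6) + C4*cos(sqrt(3)*z*sqrt(-5 + sqrt(137))/6) - 24*z^2/7 - 27*z/7 + 360/49


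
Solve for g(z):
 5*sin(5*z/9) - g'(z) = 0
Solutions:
 g(z) = C1 - 9*cos(5*z/9)


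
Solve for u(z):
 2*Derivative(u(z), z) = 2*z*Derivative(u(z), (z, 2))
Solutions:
 u(z) = C1 + C2*z^2


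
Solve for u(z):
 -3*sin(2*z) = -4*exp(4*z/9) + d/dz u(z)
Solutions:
 u(z) = C1 + 9*exp(4*z/9) + 3*cos(2*z)/2


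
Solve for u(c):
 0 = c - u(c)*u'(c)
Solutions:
 u(c) = -sqrt(C1 + c^2)
 u(c) = sqrt(C1 + c^2)


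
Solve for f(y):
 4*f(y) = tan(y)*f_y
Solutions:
 f(y) = C1*sin(y)^4


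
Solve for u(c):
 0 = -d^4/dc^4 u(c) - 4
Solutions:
 u(c) = C1 + C2*c + C3*c^2 + C4*c^3 - c^4/6


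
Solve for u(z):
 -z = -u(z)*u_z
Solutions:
 u(z) = -sqrt(C1 + z^2)
 u(z) = sqrt(C1 + z^2)


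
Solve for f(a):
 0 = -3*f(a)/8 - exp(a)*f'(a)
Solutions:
 f(a) = C1*exp(3*exp(-a)/8)


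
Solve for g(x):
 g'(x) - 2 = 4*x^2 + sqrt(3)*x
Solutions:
 g(x) = C1 + 4*x^3/3 + sqrt(3)*x^2/2 + 2*x


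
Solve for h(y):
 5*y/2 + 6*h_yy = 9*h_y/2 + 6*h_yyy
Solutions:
 h(y) = C1 + 5*y^2/18 + 20*y/27 + (C2*sin(sqrt(2)*y/2) + C3*cos(sqrt(2)*y/2))*exp(y/2)


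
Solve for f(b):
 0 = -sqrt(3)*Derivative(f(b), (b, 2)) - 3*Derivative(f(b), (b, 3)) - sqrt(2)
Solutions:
 f(b) = C1 + C2*b + C3*exp(-sqrt(3)*b/3) - sqrt(6)*b^2/6


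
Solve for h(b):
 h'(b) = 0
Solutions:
 h(b) = C1


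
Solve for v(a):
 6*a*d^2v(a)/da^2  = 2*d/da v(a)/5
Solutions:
 v(a) = C1 + C2*a^(16/15)


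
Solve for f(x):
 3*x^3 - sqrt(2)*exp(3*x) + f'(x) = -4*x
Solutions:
 f(x) = C1 - 3*x^4/4 - 2*x^2 + sqrt(2)*exp(3*x)/3


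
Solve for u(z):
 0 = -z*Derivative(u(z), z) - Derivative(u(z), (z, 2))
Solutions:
 u(z) = C1 + C2*erf(sqrt(2)*z/2)


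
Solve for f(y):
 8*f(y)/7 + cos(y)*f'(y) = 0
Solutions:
 f(y) = C1*(sin(y) - 1)^(4/7)/(sin(y) + 1)^(4/7)


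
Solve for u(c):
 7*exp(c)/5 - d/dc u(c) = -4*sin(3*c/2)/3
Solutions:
 u(c) = C1 + 7*exp(c)/5 - 8*cos(3*c/2)/9


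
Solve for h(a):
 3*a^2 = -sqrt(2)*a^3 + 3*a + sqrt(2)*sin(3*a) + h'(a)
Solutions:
 h(a) = C1 + sqrt(2)*a^4/4 + a^3 - 3*a^2/2 + sqrt(2)*cos(3*a)/3


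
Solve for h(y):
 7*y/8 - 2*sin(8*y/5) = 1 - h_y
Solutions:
 h(y) = C1 - 7*y^2/16 + y - 5*cos(8*y/5)/4


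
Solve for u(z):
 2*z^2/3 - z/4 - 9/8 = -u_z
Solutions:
 u(z) = C1 - 2*z^3/9 + z^2/8 + 9*z/8


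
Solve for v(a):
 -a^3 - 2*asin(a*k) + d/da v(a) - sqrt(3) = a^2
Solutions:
 v(a) = C1 + a^4/4 + a^3/3 + sqrt(3)*a + 2*Piecewise((a*asin(a*k) + sqrt(-a^2*k^2 + 1)/k, Ne(k, 0)), (0, True))


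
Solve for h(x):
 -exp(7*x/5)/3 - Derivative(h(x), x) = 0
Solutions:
 h(x) = C1 - 5*exp(7*x/5)/21


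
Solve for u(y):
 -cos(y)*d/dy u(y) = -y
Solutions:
 u(y) = C1 + Integral(y/cos(y), y)


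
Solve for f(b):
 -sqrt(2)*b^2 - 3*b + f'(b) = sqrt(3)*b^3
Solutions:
 f(b) = C1 + sqrt(3)*b^4/4 + sqrt(2)*b^3/3 + 3*b^2/2


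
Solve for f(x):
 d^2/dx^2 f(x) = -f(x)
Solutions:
 f(x) = C1*sin(x) + C2*cos(x)


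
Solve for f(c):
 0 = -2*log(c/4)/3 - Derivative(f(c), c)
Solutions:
 f(c) = C1 - 2*c*log(c)/3 + 2*c/3 + 4*c*log(2)/3


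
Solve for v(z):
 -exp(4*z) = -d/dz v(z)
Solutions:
 v(z) = C1 + exp(4*z)/4


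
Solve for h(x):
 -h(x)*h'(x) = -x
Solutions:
 h(x) = -sqrt(C1 + x^2)
 h(x) = sqrt(C1 + x^2)


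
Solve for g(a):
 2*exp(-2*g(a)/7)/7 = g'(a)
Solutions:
 g(a) = 7*log(-sqrt(C1 + 2*a)) - 7*log(7) + 7*log(2)/2
 g(a) = 7*log(C1 + 2*a)/2 - 7*log(7) + 7*log(2)/2


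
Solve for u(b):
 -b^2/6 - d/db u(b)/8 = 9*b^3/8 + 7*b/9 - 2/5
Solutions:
 u(b) = C1 - 9*b^4/4 - 4*b^3/9 - 28*b^2/9 + 16*b/5


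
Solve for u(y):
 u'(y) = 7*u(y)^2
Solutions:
 u(y) = -1/(C1 + 7*y)


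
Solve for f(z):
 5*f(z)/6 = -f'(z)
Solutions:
 f(z) = C1*exp(-5*z/6)


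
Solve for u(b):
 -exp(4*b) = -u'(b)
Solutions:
 u(b) = C1 + exp(4*b)/4


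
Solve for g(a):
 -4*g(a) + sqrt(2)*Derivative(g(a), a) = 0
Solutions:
 g(a) = C1*exp(2*sqrt(2)*a)


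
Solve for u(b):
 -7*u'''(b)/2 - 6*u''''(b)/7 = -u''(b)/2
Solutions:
 u(b) = C1 + C2*b + C3*exp(b*(-49 + sqrt(2737))/24) + C4*exp(-b*(49 + sqrt(2737))/24)


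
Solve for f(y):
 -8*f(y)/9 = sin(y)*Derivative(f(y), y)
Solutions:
 f(y) = C1*(cos(y) + 1)^(4/9)/(cos(y) - 1)^(4/9)


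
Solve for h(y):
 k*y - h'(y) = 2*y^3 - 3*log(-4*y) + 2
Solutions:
 h(y) = C1 + k*y^2/2 - y^4/2 + 3*y*log(-y) + y*(-5 + 6*log(2))


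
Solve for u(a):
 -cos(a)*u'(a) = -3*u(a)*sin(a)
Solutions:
 u(a) = C1/cos(a)^3


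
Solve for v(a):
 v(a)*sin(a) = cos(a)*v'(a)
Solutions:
 v(a) = C1/cos(a)


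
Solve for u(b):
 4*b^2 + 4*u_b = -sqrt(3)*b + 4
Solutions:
 u(b) = C1 - b^3/3 - sqrt(3)*b^2/8 + b


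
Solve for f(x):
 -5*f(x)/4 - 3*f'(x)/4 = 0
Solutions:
 f(x) = C1*exp(-5*x/3)


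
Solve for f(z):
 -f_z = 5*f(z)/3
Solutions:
 f(z) = C1*exp(-5*z/3)


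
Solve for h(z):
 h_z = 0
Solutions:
 h(z) = C1


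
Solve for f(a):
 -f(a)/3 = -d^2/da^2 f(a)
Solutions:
 f(a) = C1*exp(-sqrt(3)*a/3) + C2*exp(sqrt(3)*a/3)


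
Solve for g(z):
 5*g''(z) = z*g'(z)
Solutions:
 g(z) = C1 + C2*erfi(sqrt(10)*z/10)


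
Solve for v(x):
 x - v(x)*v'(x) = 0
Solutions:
 v(x) = -sqrt(C1 + x^2)
 v(x) = sqrt(C1 + x^2)


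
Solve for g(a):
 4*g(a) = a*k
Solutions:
 g(a) = a*k/4


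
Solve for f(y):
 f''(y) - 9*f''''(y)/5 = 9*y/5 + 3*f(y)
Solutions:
 f(y) = -3*y/5 + (C1*sin(3^(3/4)*5^(1/4)*y*sin(atan(sqrt(515)/5)/2)/3) + C2*cos(3^(3/4)*5^(1/4)*y*sin(atan(sqrt(515)/5)/2)/3))*exp(-3^(3/4)*5^(1/4)*y*cos(atan(sqrt(515)/5)/2)/3) + (C3*sin(3^(3/4)*5^(1/4)*y*sin(atan(sqrt(515)/5)/2)/3) + C4*cos(3^(3/4)*5^(1/4)*y*sin(atan(sqrt(515)/5)/2)/3))*exp(3^(3/4)*5^(1/4)*y*cos(atan(sqrt(515)/5)/2)/3)


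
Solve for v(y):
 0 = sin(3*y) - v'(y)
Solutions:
 v(y) = C1 - cos(3*y)/3


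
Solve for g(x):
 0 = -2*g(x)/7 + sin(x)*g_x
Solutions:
 g(x) = C1*(cos(x) - 1)^(1/7)/(cos(x) + 1)^(1/7)


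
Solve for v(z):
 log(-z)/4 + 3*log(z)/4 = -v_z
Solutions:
 v(z) = C1 - z*log(z) + z*(1 - I*pi/4)


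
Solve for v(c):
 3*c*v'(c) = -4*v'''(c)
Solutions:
 v(c) = C1 + Integral(C2*airyai(-6^(1/3)*c/2) + C3*airybi(-6^(1/3)*c/2), c)


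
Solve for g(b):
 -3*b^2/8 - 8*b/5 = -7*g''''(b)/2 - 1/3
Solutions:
 g(b) = C1 + C2*b + C3*b^2 + C4*b^3 + b^6/3360 + 2*b^5/525 - b^4/252


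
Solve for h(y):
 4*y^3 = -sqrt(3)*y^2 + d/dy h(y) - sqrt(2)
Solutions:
 h(y) = C1 + y^4 + sqrt(3)*y^3/3 + sqrt(2)*y


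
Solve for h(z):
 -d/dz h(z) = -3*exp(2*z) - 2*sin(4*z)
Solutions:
 h(z) = C1 + 3*exp(2*z)/2 - cos(4*z)/2


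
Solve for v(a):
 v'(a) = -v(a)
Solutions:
 v(a) = C1*exp(-a)


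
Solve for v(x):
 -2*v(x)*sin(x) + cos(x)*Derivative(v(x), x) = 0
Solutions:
 v(x) = C1/cos(x)^2


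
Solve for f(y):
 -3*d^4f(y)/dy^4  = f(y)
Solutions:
 f(y) = (C1*sin(sqrt(2)*3^(3/4)*y/6) + C2*cos(sqrt(2)*3^(3/4)*y/6))*exp(-sqrt(2)*3^(3/4)*y/6) + (C3*sin(sqrt(2)*3^(3/4)*y/6) + C4*cos(sqrt(2)*3^(3/4)*y/6))*exp(sqrt(2)*3^(3/4)*y/6)


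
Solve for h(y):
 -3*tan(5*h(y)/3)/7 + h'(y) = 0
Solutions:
 h(y) = -3*asin(C1*exp(5*y/7))/5 + 3*pi/5
 h(y) = 3*asin(C1*exp(5*y/7))/5


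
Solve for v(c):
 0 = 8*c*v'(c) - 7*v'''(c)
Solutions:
 v(c) = C1 + Integral(C2*airyai(2*7^(2/3)*c/7) + C3*airybi(2*7^(2/3)*c/7), c)


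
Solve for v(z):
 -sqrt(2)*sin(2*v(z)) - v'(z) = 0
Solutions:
 v(z) = pi - acos((-C1 - exp(4*sqrt(2)*z))/(C1 - exp(4*sqrt(2)*z)))/2
 v(z) = acos((-C1 - exp(4*sqrt(2)*z))/(C1 - exp(4*sqrt(2)*z)))/2


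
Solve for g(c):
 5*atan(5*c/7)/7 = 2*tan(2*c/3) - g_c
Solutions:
 g(c) = C1 - 5*c*atan(5*c/7)/7 + log(25*c^2 + 49)/2 - 3*log(cos(2*c/3))


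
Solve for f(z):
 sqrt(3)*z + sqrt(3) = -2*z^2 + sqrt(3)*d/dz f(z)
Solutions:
 f(z) = C1 + 2*sqrt(3)*z^3/9 + z^2/2 + z


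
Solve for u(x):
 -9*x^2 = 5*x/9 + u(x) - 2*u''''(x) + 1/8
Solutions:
 u(x) = C1*exp(-2^(3/4)*x/2) + C2*exp(2^(3/4)*x/2) + C3*sin(2^(3/4)*x/2) + C4*cos(2^(3/4)*x/2) - 9*x^2 - 5*x/9 - 1/8


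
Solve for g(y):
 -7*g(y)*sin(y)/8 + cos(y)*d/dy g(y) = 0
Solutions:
 g(y) = C1/cos(y)^(7/8)


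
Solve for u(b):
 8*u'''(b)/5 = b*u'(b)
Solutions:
 u(b) = C1 + Integral(C2*airyai(5^(1/3)*b/2) + C3*airybi(5^(1/3)*b/2), b)


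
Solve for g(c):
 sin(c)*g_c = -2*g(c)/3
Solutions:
 g(c) = C1*(cos(c) + 1)^(1/3)/(cos(c) - 1)^(1/3)


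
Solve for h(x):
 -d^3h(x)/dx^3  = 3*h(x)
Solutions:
 h(x) = C3*exp(-3^(1/3)*x) + (C1*sin(3^(5/6)*x/2) + C2*cos(3^(5/6)*x/2))*exp(3^(1/3)*x/2)


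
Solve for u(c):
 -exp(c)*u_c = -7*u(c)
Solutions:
 u(c) = C1*exp(-7*exp(-c))


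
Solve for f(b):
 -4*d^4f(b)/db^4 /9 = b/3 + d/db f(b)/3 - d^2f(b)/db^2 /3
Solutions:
 f(b) = C1 + C2*exp(b*((2*sqrt(2) + 3)^(-1/3) + (2*sqrt(2) + 3)^(1/3))/4)*sin(sqrt(3)*b*(-(2*sqrt(2) + 3)^(1/3) + (2*sqrt(2) + 3)^(-1/3))/4) + C3*exp(b*((2*sqrt(2) + 3)^(-1/3) + (2*sqrt(2) + 3)^(1/3))/4)*cos(sqrt(3)*b*(-(2*sqrt(2) + 3)^(1/3) + (2*sqrt(2) + 3)^(-1/3))/4) + C4*exp(-b*((2*sqrt(2) + 3)^(-1/3) + (2*sqrt(2) + 3)^(1/3))/2) - b^2/2 - b


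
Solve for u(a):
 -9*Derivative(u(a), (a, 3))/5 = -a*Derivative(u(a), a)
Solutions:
 u(a) = C1 + Integral(C2*airyai(15^(1/3)*a/3) + C3*airybi(15^(1/3)*a/3), a)


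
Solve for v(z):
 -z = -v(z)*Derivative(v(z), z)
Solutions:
 v(z) = -sqrt(C1 + z^2)
 v(z) = sqrt(C1 + z^2)


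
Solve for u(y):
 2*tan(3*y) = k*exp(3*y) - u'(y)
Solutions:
 u(y) = C1 + k*exp(3*y)/3 + 2*log(cos(3*y))/3


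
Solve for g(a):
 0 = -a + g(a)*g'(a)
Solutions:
 g(a) = -sqrt(C1 + a^2)
 g(a) = sqrt(C1 + a^2)


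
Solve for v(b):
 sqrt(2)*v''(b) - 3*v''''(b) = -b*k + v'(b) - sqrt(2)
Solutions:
 v(b) = C1 + C2*exp(b*(2*2^(5/6)/(sqrt(81 - 8*sqrt(2)) + 9)^(1/3) + 2^(2/3)*(sqrt(81 - 8*sqrt(2)) + 9)^(1/3))/12)*sin(sqrt(3)*b*(-2*2^(5/6)/(sqrt(81 - 8*sqrt(2)) + 9)^(1/3) + 2^(2/3)*(sqrt(81 - 8*sqrt(2)) + 9)^(1/3))/12) + C3*exp(b*(2*2^(5/6)/(sqrt(81 - 8*sqrt(2)) + 9)^(1/3) + 2^(2/3)*(sqrt(81 - 8*sqrt(2)) + 9)^(1/3))/12)*cos(sqrt(3)*b*(-2*2^(5/6)/(sqrt(81 - 8*sqrt(2)) + 9)^(1/3) + 2^(2/3)*(sqrt(81 - 8*sqrt(2)) + 9)^(1/3))/12) + C4*exp(-b*(2*2^(5/6)/(sqrt(81 - 8*sqrt(2)) + 9)^(1/3) + 2^(2/3)*(sqrt(81 - 8*sqrt(2)) + 9)^(1/3))/6) + b^2*k/2 + sqrt(2)*b*k + sqrt(2)*b


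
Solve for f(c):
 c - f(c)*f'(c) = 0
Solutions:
 f(c) = -sqrt(C1 + c^2)
 f(c) = sqrt(C1 + c^2)


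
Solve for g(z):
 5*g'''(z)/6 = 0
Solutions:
 g(z) = C1 + C2*z + C3*z^2


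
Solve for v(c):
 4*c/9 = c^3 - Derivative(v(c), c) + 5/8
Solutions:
 v(c) = C1 + c^4/4 - 2*c^2/9 + 5*c/8


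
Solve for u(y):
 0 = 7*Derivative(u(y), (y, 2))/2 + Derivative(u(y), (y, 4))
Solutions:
 u(y) = C1 + C2*y + C3*sin(sqrt(14)*y/2) + C4*cos(sqrt(14)*y/2)


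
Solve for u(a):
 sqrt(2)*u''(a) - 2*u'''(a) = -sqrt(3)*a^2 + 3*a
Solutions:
 u(a) = C1 + C2*a + C3*exp(sqrt(2)*a/2) - sqrt(6)*a^4/24 + a^3*(-4*sqrt(3) + 3*sqrt(2))/12 + a^2*(3/2 - sqrt(6))


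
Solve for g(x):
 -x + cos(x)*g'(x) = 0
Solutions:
 g(x) = C1 + Integral(x/cos(x), x)


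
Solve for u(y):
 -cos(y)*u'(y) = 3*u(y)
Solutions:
 u(y) = C1*(sin(y) - 1)^(3/2)/(sin(y) + 1)^(3/2)


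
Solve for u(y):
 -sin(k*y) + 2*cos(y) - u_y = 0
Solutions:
 u(y) = C1 + 2*sin(y) + cos(k*y)/k


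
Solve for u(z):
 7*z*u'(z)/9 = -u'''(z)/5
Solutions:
 u(z) = C1 + Integral(C2*airyai(-105^(1/3)*z/3) + C3*airybi(-105^(1/3)*z/3), z)


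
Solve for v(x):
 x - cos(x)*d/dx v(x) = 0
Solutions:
 v(x) = C1 + Integral(x/cos(x), x)


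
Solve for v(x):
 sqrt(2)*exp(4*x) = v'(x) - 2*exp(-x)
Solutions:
 v(x) = C1 + sqrt(2)*exp(4*x)/4 - 2*exp(-x)


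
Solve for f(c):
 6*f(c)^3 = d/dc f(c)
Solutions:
 f(c) = -sqrt(2)*sqrt(-1/(C1 + 6*c))/2
 f(c) = sqrt(2)*sqrt(-1/(C1 + 6*c))/2


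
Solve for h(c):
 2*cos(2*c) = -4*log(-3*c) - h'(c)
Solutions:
 h(c) = C1 - 4*c*log(-c) - 4*c*log(3) + 4*c - sin(2*c)


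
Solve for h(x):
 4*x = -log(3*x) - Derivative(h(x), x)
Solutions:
 h(x) = C1 - 2*x^2 - x*log(x) - x*log(3) + x


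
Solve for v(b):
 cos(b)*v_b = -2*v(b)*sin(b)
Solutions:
 v(b) = C1*cos(b)^2


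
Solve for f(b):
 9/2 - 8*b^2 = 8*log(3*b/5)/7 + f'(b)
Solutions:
 f(b) = C1 - 8*b^3/3 - 8*b*log(b)/7 - 8*b*log(3)/7 + 8*b*log(5)/7 + 79*b/14


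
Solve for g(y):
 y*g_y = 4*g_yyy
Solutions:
 g(y) = C1 + Integral(C2*airyai(2^(1/3)*y/2) + C3*airybi(2^(1/3)*y/2), y)


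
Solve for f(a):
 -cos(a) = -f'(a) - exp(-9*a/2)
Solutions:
 f(a) = C1 + sin(a) + 2*exp(-9*a/2)/9


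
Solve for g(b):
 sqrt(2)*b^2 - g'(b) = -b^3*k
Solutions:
 g(b) = C1 + b^4*k/4 + sqrt(2)*b^3/3


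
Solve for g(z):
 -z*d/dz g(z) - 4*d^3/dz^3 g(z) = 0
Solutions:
 g(z) = C1 + Integral(C2*airyai(-2^(1/3)*z/2) + C3*airybi(-2^(1/3)*z/2), z)


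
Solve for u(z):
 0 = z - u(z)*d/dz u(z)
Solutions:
 u(z) = -sqrt(C1 + z^2)
 u(z) = sqrt(C1 + z^2)


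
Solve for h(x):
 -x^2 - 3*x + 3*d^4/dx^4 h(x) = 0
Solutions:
 h(x) = C1 + C2*x + C3*x^2 + C4*x^3 + x^6/1080 + x^5/120


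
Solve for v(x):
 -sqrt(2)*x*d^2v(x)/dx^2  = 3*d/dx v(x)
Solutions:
 v(x) = C1 + C2*x^(1 - 3*sqrt(2)/2)


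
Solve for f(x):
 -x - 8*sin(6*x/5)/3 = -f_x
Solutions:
 f(x) = C1 + x^2/2 - 20*cos(6*x/5)/9


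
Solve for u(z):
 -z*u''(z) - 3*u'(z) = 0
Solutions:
 u(z) = C1 + C2/z^2


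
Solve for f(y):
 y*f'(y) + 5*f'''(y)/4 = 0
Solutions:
 f(y) = C1 + Integral(C2*airyai(-10^(2/3)*y/5) + C3*airybi(-10^(2/3)*y/5), y)


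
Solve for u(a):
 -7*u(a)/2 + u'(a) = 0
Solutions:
 u(a) = C1*exp(7*a/2)


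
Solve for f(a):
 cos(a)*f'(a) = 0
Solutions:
 f(a) = C1


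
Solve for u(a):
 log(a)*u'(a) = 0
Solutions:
 u(a) = C1


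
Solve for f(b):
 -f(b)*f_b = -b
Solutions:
 f(b) = -sqrt(C1 + b^2)
 f(b) = sqrt(C1 + b^2)


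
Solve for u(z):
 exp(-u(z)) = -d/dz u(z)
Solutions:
 u(z) = log(C1 - z)


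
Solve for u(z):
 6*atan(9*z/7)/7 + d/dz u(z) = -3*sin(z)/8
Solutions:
 u(z) = C1 - 6*z*atan(9*z/7)/7 + log(81*z^2 + 49)/3 + 3*cos(z)/8


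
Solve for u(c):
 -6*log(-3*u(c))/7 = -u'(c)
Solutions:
 -7*Integral(1/(log(-_y) + log(3)), (_y, u(c)))/6 = C1 - c


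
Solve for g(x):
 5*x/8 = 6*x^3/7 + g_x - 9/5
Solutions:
 g(x) = C1 - 3*x^4/14 + 5*x^2/16 + 9*x/5


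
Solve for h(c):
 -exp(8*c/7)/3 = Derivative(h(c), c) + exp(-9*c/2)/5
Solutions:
 h(c) = C1 - 7*exp(8*c/7)/24 + 2*exp(-9*c/2)/45


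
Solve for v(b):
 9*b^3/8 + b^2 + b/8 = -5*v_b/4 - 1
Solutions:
 v(b) = C1 - 9*b^4/40 - 4*b^3/15 - b^2/20 - 4*b/5


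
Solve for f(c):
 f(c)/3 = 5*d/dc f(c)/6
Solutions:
 f(c) = C1*exp(2*c/5)


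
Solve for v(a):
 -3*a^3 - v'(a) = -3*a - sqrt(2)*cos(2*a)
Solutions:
 v(a) = C1 - 3*a^4/4 + 3*a^2/2 + sqrt(2)*sin(2*a)/2


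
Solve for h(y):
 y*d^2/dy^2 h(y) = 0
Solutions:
 h(y) = C1 + C2*y


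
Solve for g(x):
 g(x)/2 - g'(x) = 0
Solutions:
 g(x) = C1*exp(x/2)


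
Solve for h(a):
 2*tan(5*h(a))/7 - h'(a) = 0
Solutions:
 h(a) = -asin(C1*exp(10*a/7))/5 + pi/5
 h(a) = asin(C1*exp(10*a/7))/5


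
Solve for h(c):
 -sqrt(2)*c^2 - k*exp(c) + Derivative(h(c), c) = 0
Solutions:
 h(c) = C1 + sqrt(2)*c^3/3 + k*exp(c)


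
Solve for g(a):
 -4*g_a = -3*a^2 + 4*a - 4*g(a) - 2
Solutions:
 g(a) = C1*exp(a) - 3*a^2/4 - a/2 - 1


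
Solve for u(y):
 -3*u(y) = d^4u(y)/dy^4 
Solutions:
 u(y) = (C1*sin(sqrt(2)*3^(1/4)*y/2) + C2*cos(sqrt(2)*3^(1/4)*y/2))*exp(-sqrt(2)*3^(1/4)*y/2) + (C3*sin(sqrt(2)*3^(1/4)*y/2) + C4*cos(sqrt(2)*3^(1/4)*y/2))*exp(sqrt(2)*3^(1/4)*y/2)


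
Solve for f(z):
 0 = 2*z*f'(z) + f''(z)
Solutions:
 f(z) = C1 + C2*erf(z)


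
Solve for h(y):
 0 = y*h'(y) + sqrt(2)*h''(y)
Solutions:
 h(y) = C1 + C2*erf(2^(1/4)*y/2)


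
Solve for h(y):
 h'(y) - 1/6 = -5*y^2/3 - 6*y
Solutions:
 h(y) = C1 - 5*y^3/9 - 3*y^2 + y/6


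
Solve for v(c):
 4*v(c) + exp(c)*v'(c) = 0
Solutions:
 v(c) = C1*exp(4*exp(-c))


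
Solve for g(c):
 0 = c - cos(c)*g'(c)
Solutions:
 g(c) = C1 + Integral(c/cos(c), c)


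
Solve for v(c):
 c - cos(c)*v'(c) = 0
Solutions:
 v(c) = C1 + Integral(c/cos(c), c)


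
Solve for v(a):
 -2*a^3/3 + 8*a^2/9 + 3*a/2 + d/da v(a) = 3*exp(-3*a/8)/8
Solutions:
 v(a) = C1 + a^4/6 - 8*a^3/27 - 3*a^2/4 - 1/exp(a)^(3/8)


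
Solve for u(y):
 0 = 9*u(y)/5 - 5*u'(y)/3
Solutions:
 u(y) = C1*exp(27*y/25)


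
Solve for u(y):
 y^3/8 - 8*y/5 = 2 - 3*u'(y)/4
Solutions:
 u(y) = C1 - y^4/24 + 16*y^2/15 + 8*y/3


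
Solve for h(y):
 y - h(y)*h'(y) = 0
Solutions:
 h(y) = -sqrt(C1 + y^2)
 h(y) = sqrt(C1 + y^2)


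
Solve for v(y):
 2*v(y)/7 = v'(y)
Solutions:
 v(y) = C1*exp(2*y/7)


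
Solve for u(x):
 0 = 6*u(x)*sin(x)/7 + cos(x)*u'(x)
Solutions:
 u(x) = C1*cos(x)^(6/7)


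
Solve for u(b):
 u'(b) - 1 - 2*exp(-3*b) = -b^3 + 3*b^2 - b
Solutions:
 u(b) = C1 - b^4/4 + b^3 - b^2/2 + b - 2*exp(-3*b)/3


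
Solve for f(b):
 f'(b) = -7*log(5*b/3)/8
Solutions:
 f(b) = C1 - 7*b*log(b)/8 - 7*b*log(5)/8 + 7*b/8 + 7*b*log(3)/8


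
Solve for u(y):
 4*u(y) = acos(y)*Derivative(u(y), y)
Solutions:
 u(y) = C1*exp(4*Integral(1/acos(y), y))


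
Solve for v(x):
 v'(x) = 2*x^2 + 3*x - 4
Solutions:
 v(x) = C1 + 2*x^3/3 + 3*x^2/2 - 4*x


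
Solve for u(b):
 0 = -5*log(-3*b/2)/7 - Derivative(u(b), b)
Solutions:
 u(b) = C1 - 5*b*log(-b)/7 + 5*b*(-log(3) + log(2) + 1)/7


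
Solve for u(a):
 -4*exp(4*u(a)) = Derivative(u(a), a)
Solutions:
 u(a) = log(-I*(1/(C1 + 16*a))^(1/4))
 u(a) = log(I*(1/(C1 + 16*a))^(1/4))
 u(a) = log(-(1/(C1 + 16*a))^(1/4))
 u(a) = log(1/(C1 + 16*a))/4


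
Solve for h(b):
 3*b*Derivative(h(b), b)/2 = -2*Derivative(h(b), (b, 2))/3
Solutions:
 h(b) = C1 + C2*erf(3*sqrt(2)*b/4)


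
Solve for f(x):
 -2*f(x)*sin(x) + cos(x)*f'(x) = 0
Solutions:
 f(x) = C1/cos(x)^2


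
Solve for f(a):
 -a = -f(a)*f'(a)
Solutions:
 f(a) = -sqrt(C1 + a^2)
 f(a) = sqrt(C1 + a^2)


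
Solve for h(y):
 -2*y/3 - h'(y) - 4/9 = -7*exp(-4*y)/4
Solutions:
 h(y) = C1 - y^2/3 - 4*y/9 - 7*exp(-4*y)/16


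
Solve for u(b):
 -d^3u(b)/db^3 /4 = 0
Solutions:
 u(b) = C1 + C2*b + C3*b^2


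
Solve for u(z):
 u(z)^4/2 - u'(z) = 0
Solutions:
 u(z) = 2^(1/3)*(-1/(C1 + 3*z))^(1/3)
 u(z) = 2^(1/3)*(-1/(C1 + z))^(1/3)*(-3^(2/3) - 3*3^(1/6)*I)/6
 u(z) = 2^(1/3)*(-1/(C1 + z))^(1/3)*(-3^(2/3) + 3*3^(1/6)*I)/6


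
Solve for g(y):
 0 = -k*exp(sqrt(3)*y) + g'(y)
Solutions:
 g(y) = C1 + sqrt(3)*k*exp(sqrt(3)*y)/3


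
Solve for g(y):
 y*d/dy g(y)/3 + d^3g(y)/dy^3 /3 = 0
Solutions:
 g(y) = C1 + Integral(C2*airyai(-y) + C3*airybi(-y), y)


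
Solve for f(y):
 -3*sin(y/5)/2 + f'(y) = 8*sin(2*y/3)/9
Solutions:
 f(y) = C1 - 15*cos(y/5)/2 - 4*cos(2*y/3)/3


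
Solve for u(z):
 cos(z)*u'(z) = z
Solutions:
 u(z) = C1 + Integral(z/cos(z), z)


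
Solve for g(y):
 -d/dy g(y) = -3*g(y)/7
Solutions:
 g(y) = C1*exp(3*y/7)


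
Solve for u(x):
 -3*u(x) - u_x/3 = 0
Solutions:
 u(x) = C1*exp(-9*x)


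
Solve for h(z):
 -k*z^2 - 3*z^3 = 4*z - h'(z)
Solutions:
 h(z) = C1 + k*z^3/3 + 3*z^4/4 + 2*z^2


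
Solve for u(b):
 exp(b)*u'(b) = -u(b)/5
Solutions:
 u(b) = C1*exp(exp(-b)/5)


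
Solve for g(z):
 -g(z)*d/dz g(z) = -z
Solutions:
 g(z) = -sqrt(C1 + z^2)
 g(z) = sqrt(C1 + z^2)


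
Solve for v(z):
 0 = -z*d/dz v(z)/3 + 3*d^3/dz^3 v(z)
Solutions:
 v(z) = C1 + Integral(C2*airyai(3^(1/3)*z/3) + C3*airybi(3^(1/3)*z/3), z)


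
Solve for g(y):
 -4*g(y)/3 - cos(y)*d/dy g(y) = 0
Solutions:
 g(y) = C1*(sin(y) - 1)^(2/3)/(sin(y) + 1)^(2/3)


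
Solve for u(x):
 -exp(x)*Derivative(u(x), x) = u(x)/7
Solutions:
 u(x) = C1*exp(exp(-x)/7)


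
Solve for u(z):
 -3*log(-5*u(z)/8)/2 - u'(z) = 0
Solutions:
 2*Integral(1/(log(-_y) - 3*log(2) + log(5)), (_y, u(z)))/3 = C1 - z


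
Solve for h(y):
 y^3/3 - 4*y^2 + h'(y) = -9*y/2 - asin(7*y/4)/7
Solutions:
 h(y) = C1 - y^4/12 + 4*y^3/3 - 9*y^2/4 - y*asin(7*y/4)/7 - sqrt(16 - 49*y^2)/49


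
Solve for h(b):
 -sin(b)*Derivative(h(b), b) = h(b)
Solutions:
 h(b) = C1*sqrt(cos(b) + 1)/sqrt(cos(b) - 1)


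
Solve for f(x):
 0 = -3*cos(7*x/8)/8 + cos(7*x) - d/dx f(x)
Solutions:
 f(x) = C1 - 3*sin(7*x/8)/7 + sin(7*x)/7


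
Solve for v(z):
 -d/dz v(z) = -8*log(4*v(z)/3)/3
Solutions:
 -3*Integral(1/(log(_y) - log(3) + 2*log(2)), (_y, v(z)))/8 = C1 - z


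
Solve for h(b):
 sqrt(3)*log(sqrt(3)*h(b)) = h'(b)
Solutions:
 -2*sqrt(3)*Integral(1/(2*log(_y) + log(3)), (_y, h(b)))/3 = C1 - b


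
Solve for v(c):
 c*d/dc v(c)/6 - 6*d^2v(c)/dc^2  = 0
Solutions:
 v(c) = C1 + C2*erfi(sqrt(2)*c/12)


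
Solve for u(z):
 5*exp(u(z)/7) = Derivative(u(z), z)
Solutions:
 u(z) = 7*log(-1/(C1 + 5*z)) + 7*log(7)


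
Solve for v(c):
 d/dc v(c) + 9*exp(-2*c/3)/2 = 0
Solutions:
 v(c) = C1 + 27*exp(-2*c/3)/4


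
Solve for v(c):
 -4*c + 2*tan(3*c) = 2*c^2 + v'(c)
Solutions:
 v(c) = C1 - 2*c^3/3 - 2*c^2 - 2*log(cos(3*c))/3


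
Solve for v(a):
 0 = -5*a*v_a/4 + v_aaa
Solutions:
 v(a) = C1 + Integral(C2*airyai(10^(1/3)*a/2) + C3*airybi(10^(1/3)*a/2), a)


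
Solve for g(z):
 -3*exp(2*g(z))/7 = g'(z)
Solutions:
 g(z) = log(-sqrt(1/(C1 + 3*z))) - log(2) + log(14)/2
 g(z) = log(1/(C1 + 3*z))/2 - log(2) + log(14)/2


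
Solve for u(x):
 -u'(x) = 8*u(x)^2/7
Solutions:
 u(x) = 7/(C1 + 8*x)


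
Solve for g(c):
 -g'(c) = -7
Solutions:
 g(c) = C1 + 7*c


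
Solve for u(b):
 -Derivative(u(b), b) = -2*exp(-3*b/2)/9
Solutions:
 u(b) = C1 - 4*exp(-3*b/2)/27


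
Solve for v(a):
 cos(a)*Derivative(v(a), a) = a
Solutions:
 v(a) = C1 + Integral(a/cos(a), a)


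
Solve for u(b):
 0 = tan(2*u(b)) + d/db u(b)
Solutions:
 u(b) = -asin(C1*exp(-2*b))/2 + pi/2
 u(b) = asin(C1*exp(-2*b))/2


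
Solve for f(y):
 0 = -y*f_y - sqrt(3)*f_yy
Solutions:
 f(y) = C1 + C2*erf(sqrt(2)*3^(3/4)*y/6)


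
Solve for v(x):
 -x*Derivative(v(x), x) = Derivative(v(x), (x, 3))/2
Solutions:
 v(x) = C1 + Integral(C2*airyai(-2^(1/3)*x) + C3*airybi(-2^(1/3)*x), x)


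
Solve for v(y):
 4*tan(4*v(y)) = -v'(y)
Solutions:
 v(y) = -asin(C1*exp(-16*y))/4 + pi/4
 v(y) = asin(C1*exp(-16*y))/4


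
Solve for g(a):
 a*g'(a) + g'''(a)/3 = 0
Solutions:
 g(a) = C1 + Integral(C2*airyai(-3^(1/3)*a) + C3*airybi(-3^(1/3)*a), a)


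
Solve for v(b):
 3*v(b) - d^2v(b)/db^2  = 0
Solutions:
 v(b) = C1*exp(-sqrt(3)*b) + C2*exp(sqrt(3)*b)


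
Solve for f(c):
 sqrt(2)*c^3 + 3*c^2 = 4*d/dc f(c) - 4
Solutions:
 f(c) = C1 + sqrt(2)*c^4/16 + c^3/4 + c


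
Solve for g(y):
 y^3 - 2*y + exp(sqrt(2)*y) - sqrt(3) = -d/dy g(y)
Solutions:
 g(y) = C1 - y^4/4 + y^2 + sqrt(3)*y - sqrt(2)*exp(sqrt(2)*y)/2


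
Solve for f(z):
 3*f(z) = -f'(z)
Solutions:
 f(z) = C1*exp(-3*z)


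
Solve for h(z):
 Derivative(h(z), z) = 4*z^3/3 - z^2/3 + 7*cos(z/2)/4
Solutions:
 h(z) = C1 + z^4/3 - z^3/9 + 7*sin(z/2)/2


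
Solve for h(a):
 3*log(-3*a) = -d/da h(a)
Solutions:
 h(a) = C1 - 3*a*log(-a) + 3*a*(1 - log(3))


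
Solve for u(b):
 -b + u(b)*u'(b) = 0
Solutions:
 u(b) = -sqrt(C1 + b^2)
 u(b) = sqrt(C1 + b^2)


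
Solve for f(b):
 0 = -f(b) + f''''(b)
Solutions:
 f(b) = C1*exp(-b) + C2*exp(b) + C3*sin(b) + C4*cos(b)


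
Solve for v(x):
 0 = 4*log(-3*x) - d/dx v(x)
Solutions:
 v(x) = C1 + 4*x*log(-x) + 4*x*(-1 + log(3))


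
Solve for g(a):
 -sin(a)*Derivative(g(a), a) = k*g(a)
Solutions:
 g(a) = C1*exp(k*(-log(cos(a) - 1) + log(cos(a) + 1))/2)


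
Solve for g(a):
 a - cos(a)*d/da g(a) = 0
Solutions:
 g(a) = C1 + Integral(a/cos(a), a)


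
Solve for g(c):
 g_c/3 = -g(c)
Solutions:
 g(c) = C1*exp(-3*c)


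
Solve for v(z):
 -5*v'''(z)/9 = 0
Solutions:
 v(z) = C1 + C2*z + C3*z^2


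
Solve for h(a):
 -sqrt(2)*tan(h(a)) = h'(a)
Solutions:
 h(a) = pi - asin(C1*exp(-sqrt(2)*a))
 h(a) = asin(C1*exp(-sqrt(2)*a))


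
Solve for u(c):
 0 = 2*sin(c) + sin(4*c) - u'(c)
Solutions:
 u(c) = C1 - 2*cos(c) - cos(4*c)/4


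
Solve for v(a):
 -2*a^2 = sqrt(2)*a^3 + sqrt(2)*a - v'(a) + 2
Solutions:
 v(a) = C1 + sqrt(2)*a^4/4 + 2*a^3/3 + sqrt(2)*a^2/2 + 2*a


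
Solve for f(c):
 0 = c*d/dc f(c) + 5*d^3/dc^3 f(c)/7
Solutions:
 f(c) = C1 + Integral(C2*airyai(-5^(2/3)*7^(1/3)*c/5) + C3*airybi(-5^(2/3)*7^(1/3)*c/5), c)


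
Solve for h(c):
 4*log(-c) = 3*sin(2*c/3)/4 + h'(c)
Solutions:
 h(c) = C1 + 4*c*log(-c) - 4*c + 9*cos(2*c/3)/8


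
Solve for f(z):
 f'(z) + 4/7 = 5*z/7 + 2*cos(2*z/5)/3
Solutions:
 f(z) = C1 + 5*z^2/14 - 4*z/7 + 5*sin(2*z/5)/3


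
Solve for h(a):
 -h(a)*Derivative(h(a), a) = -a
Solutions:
 h(a) = -sqrt(C1 + a^2)
 h(a) = sqrt(C1 + a^2)


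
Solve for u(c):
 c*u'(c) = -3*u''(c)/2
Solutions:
 u(c) = C1 + C2*erf(sqrt(3)*c/3)


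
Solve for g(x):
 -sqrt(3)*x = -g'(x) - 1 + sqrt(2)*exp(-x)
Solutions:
 g(x) = C1 + sqrt(3)*x^2/2 - x - sqrt(2)*exp(-x)


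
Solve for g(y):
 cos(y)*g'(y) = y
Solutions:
 g(y) = C1 + Integral(y/cos(y), y)


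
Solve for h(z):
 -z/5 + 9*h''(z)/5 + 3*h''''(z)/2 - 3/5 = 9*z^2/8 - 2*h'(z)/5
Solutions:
 h(z) = C1 + C2*exp(z*(-3*12^(1/3)*5^(2/3)/(5 + sqrt(115))^(1/3) + 90^(1/3)*(5 + sqrt(115))^(1/3))/30)*sin(10^(1/3)*3^(1/6)*z*(10^(1/3)*3^(2/3)/(5 + sqrt(115))^(1/3) + (5 + sqrt(115))^(1/3))/10) + C3*exp(z*(-3*12^(1/3)*5^(2/3)/(5 + sqrt(115))^(1/3) + 90^(1/3)*(5 + sqrt(115))^(1/3))/30)*cos(10^(1/3)*3^(1/6)*z*(10^(1/3)*3^(2/3)/(5 + sqrt(115))^(1/3) + (5 + sqrt(115))^(1/3))/10) + C4*exp(-z*(-3*12^(1/3)*5^(2/3)/(5 + sqrt(115))^(1/3) + 90^(1/3)*(5 + sqrt(115))^(1/3))/15) + 15*z^3/16 - 397*z^2/32 + 3621*z/32


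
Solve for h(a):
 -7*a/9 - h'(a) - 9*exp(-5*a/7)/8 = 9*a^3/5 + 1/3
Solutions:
 h(a) = C1 - 9*a^4/20 - 7*a^2/18 - a/3 + 63*exp(-5*a/7)/40


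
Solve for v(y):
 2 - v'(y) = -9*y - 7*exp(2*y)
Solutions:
 v(y) = C1 + 9*y^2/2 + 2*y + 7*exp(2*y)/2


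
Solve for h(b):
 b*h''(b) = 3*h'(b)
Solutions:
 h(b) = C1 + C2*b^4


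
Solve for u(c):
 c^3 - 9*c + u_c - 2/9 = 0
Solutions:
 u(c) = C1 - c^4/4 + 9*c^2/2 + 2*c/9


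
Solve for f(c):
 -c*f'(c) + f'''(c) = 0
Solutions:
 f(c) = C1 + Integral(C2*airyai(c) + C3*airybi(c), c)


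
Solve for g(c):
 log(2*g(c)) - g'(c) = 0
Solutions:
 -Integral(1/(log(_y) + log(2)), (_y, g(c))) = C1 - c


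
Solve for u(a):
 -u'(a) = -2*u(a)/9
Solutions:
 u(a) = C1*exp(2*a/9)


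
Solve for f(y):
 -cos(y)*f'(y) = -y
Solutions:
 f(y) = C1 + Integral(y/cos(y), y)


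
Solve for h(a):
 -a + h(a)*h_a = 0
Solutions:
 h(a) = -sqrt(C1 + a^2)
 h(a) = sqrt(C1 + a^2)


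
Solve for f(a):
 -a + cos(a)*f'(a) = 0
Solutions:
 f(a) = C1 + Integral(a/cos(a), a)


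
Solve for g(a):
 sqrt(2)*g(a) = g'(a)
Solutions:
 g(a) = C1*exp(sqrt(2)*a)


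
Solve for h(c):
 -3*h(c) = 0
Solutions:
 h(c) = 0


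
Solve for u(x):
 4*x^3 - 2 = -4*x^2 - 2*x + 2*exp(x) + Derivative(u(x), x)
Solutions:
 u(x) = C1 + x^4 + 4*x^3/3 + x^2 - 2*x - 2*exp(x)


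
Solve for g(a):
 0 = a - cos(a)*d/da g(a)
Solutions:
 g(a) = C1 + Integral(a/cos(a), a)


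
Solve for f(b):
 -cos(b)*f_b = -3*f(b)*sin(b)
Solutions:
 f(b) = C1/cos(b)^3


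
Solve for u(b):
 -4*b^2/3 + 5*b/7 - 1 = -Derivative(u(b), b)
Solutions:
 u(b) = C1 + 4*b^3/9 - 5*b^2/14 + b


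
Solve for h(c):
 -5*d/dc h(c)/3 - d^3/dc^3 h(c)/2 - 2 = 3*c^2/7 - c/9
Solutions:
 h(c) = C1 + C2*sin(sqrt(30)*c/3) + C3*cos(sqrt(30)*c/3) - 3*c^3/35 + c^2/30 - 183*c/175


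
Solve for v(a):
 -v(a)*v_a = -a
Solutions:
 v(a) = -sqrt(C1 + a^2)
 v(a) = sqrt(C1 + a^2)


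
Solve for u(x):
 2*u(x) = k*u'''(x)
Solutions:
 u(x) = C1*exp(2^(1/3)*x*(1/k)^(1/3)) + C2*exp(2^(1/3)*x*(-1 + sqrt(3)*I)*(1/k)^(1/3)/2) + C3*exp(-2^(1/3)*x*(1 + sqrt(3)*I)*(1/k)^(1/3)/2)


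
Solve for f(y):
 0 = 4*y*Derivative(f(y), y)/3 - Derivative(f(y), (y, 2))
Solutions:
 f(y) = C1 + C2*erfi(sqrt(6)*y/3)


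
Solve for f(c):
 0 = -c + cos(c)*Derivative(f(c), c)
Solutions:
 f(c) = C1 + Integral(c/cos(c), c)


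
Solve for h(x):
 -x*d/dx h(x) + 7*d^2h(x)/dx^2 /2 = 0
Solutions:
 h(x) = C1 + C2*erfi(sqrt(7)*x/7)


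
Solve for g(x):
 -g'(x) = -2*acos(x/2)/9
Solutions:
 g(x) = C1 + 2*x*acos(x/2)/9 - 2*sqrt(4 - x^2)/9


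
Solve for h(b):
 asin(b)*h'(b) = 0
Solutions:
 h(b) = C1


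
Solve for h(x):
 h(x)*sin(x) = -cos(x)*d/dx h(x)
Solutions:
 h(x) = C1*cos(x)


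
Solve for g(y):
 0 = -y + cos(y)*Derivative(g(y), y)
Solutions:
 g(y) = C1 + Integral(y/cos(y), y)


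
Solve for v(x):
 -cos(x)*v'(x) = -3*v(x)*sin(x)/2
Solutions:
 v(x) = C1/cos(x)^(3/2)


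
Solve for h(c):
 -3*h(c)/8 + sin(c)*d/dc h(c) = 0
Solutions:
 h(c) = C1*(cos(c) - 1)^(3/16)/(cos(c) + 1)^(3/16)


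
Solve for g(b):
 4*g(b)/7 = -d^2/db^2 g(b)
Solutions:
 g(b) = C1*sin(2*sqrt(7)*b/7) + C2*cos(2*sqrt(7)*b/7)


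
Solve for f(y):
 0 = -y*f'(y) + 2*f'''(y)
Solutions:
 f(y) = C1 + Integral(C2*airyai(2^(2/3)*y/2) + C3*airybi(2^(2/3)*y/2), y)


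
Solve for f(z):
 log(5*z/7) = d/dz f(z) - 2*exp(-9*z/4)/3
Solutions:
 f(z) = C1 + z*log(z) + z*(-log(7) - 1 + log(5)) - 8*exp(-9*z/4)/27


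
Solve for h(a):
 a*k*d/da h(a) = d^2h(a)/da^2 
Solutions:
 h(a) = Piecewise((-sqrt(2)*sqrt(pi)*C1*erf(sqrt(2)*a*sqrt(-k)/2)/(2*sqrt(-k)) - C2, (k > 0) | (k < 0)), (-C1*a - C2, True))


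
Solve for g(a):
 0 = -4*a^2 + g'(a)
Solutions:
 g(a) = C1 + 4*a^3/3


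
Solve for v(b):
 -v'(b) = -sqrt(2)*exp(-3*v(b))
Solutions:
 v(b) = log(C1 + 3*sqrt(2)*b)/3
 v(b) = log((-3^(1/3) - 3^(5/6)*I)*(C1 + sqrt(2)*b)^(1/3)/2)
 v(b) = log((-3^(1/3) + 3^(5/6)*I)*(C1 + sqrt(2)*b)^(1/3)/2)


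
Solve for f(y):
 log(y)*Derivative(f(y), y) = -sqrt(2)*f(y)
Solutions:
 f(y) = C1*exp(-sqrt(2)*li(y))


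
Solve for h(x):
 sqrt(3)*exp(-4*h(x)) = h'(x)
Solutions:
 h(x) = log(-I*(C1 + 4*sqrt(3)*x)^(1/4))
 h(x) = log(I*(C1 + 4*sqrt(3)*x)^(1/4))
 h(x) = log(-(C1 + 4*sqrt(3)*x)^(1/4))
 h(x) = log(C1 + 4*sqrt(3)*x)/4


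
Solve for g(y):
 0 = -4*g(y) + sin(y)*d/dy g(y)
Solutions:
 g(y) = C1*(cos(y)^2 - 2*cos(y) + 1)/(cos(y)^2 + 2*cos(y) + 1)


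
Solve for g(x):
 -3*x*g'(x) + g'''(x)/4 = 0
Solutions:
 g(x) = C1 + Integral(C2*airyai(12^(1/3)*x) + C3*airybi(12^(1/3)*x), x)


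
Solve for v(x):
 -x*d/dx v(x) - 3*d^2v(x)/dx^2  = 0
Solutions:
 v(x) = C1 + C2*erf(sqrt(6)*x/6)


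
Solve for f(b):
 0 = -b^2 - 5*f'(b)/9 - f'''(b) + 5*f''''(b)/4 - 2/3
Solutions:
 f(b) = C1 + C2*exp(b*(-2^(1/3)*(5*sqrt(6585) + 407)^(1/3) - 8*2^(2/3)/(5*sqrt(6585) + 407)^(1/3) + 8)/30)*sin(2^(1/3)*sqrt(3)*b*(-(5*sqrt(6585) + 407)^(1/3) + 8*2^(1/3)/(5*sqrt(6585) + 407)^(1/3))/30) + C3*exp(b*(-2^(1/3)*(5*sqrt(6585) + 407)^(1/3) - 8*2^(2/3)/(5*sqrt(6585) + 407)^(1/3) + 8)/30)*cos(2^(1/3)*sqrt(3)*b*(-(5*sqrt(6585) + 407)^(1/3) + 8*2^(1/3)/(5*sqrt(6585) + 407)^(1/3))/30) + C4*exp(b*(8*2^(2/3)/(5*sqrt(6585) + 407)^(1/3) + 4 + 2^(1/3)*(5*sqrt(6585) + 407)^(1/3))/15) - 3*b^3/5 + 132*b/25


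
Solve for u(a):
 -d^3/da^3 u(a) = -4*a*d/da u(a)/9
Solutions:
 u(a) = C1 + Integral(C2*airyai(2^(2/3)*3^(1/3)*a/3) + C3*airybi(2^(2/3)*3^(1/3)*a/3), a)


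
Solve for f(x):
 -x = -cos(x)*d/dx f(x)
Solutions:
 f(x) = C1 + Integral(x/cos(x), x)


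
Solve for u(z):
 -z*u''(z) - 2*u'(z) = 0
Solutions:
 u(z) = C1 + C2/z


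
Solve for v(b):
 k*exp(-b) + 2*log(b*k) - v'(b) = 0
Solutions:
 v(b) = C1 + 2*b*log(b*k) - 2*b - k*exp(-b)


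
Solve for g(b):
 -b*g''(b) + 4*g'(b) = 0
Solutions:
 g(b) = C1 + C2*b^5


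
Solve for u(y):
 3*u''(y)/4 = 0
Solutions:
 u(y) = C1 + C2*y


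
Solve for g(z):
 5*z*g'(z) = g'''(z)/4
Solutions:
 g(z) = C1 + Integral(C2*airyai(20^(1/3)*z) + C3*airybi(20^(1/3)*z), z)


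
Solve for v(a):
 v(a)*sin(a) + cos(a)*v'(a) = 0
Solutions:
 v(a) = C1*cos(a)


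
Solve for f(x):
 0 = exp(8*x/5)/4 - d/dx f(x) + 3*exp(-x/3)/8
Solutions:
 f(x) = C1 + 5*exp(8*x/5)/32 - 9*exp(-x/3)/8


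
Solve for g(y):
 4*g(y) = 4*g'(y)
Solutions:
 g(y) = C1*exp(y)


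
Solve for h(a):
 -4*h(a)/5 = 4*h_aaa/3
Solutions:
 h(a) = C3*exp(-3^(1/3)*5^(2/3)*a/5) + (C1*sin(3^(5/6)*5^(2/3)*a/10) + C2*cos(3^(5/6)*5^(2/3)*a/10))*exp(3^(1/3)*5^(2/3)*a/10)


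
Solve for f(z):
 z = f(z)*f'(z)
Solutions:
 f(z) = -sqrt(C1 + z^2)
 f(z) = sqrt(C1 + z^2)


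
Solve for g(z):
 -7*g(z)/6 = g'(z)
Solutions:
 g(z) = C1*exp(-7*z/6)


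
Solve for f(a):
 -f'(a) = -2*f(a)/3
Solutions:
 f(a) = C1*exp(2*a/3)


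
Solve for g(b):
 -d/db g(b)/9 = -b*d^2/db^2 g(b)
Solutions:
 g(b) = C1 + C2*b^(10/9)


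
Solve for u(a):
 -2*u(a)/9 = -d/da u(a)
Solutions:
 u(a) = C1*exp(2*a/9)


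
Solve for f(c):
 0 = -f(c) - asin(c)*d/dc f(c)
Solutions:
 f(c) = C1*exp(-Integral(1/asin(c), c))


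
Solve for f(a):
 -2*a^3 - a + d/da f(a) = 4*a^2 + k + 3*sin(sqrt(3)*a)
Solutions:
 f(a) = C1 + a^4/2 + 4*a^3/3 + a^2/2 + a*k - sqrt(3)*cos(sqrt(3)*a)


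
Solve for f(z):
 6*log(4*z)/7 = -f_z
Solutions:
 f(z) = C1 - 6*z*log(z)/7 - 12*z*log(2)/7 + 6*z/7


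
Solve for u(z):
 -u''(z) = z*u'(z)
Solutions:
 u(z) = C1 + C2*erf(sqrt(2)*z/2)


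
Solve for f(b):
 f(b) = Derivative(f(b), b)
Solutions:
 f(b) = C1*exp(b)


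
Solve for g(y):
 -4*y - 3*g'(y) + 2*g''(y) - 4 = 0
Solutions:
 g(y) = C1 + C2*exp(3*y/2) - 2*y^2/3 - 20*y/9


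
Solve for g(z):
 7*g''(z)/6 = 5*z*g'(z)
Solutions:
 g(z) = C1 + C2*erfi(sqrt(105)*z/7)


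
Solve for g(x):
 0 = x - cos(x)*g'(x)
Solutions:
 g(x) = C1 + Integral(x/cos(x), x)


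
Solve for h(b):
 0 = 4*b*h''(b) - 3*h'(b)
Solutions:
 h(b) = C1 + C2*b^(7/4)


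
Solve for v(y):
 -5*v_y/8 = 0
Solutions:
 v(y) = C1


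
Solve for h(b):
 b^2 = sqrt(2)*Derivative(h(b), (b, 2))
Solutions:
 h(b) = C1 + C2*b + sqrt(2)*b^4/24


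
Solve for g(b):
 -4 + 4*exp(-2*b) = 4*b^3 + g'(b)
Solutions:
 g(b) = C1 - b^4 - 4*b - 2*exp(-2*b)


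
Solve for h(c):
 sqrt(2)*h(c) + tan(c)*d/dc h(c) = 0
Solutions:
 h(c) = C1/sin(c)^(sqrt(2))


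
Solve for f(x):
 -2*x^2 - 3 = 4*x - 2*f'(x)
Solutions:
 f(x) = C1 + x^3/3 + x^2 + 3*x/2


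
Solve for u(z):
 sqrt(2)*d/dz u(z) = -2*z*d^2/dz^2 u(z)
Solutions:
 u(z) = C1 + C2*z^(1 - sqrt(2)/2)


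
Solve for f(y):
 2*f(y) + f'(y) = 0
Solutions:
 f(y) = C1*exp(-2*y)


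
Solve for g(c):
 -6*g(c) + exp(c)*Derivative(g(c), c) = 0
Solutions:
 g(c) = C1*exp(-6*exp(-c))


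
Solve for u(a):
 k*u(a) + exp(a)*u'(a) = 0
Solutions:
 u(a) = C1*exp(k*exp(-a))


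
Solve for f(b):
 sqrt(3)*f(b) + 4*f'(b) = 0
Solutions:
 f(b) = C1*exp(-sqrt(3)*b/4)


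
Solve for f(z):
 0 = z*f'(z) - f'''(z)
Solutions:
 f(z) = C1 + Integral(C2*airyai(z) + C3*airybi(z), z)


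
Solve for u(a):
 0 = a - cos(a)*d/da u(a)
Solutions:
 u(a) = C1 + Integral(a/cos(a), a)


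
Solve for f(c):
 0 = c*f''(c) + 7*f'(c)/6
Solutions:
 f(c) = C1 + C2/c^(1/6)


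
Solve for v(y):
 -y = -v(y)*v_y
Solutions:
 v(y) = -sqrt(C1 + y^2)
 v(y) = sqrt(C1 + y^2)


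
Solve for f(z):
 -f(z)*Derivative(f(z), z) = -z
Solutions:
 f(z) = -sqrt(C1 + z^2)
 f(z) = sqrt(C1 + z^2)


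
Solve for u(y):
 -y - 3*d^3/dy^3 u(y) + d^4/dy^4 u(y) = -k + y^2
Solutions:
 u(y) = C1 + C2*y + C3*y^2 + C4*exp(3*y) - y^5/180 - 5*y^4/216 + y^3*(9*k - 5)/162


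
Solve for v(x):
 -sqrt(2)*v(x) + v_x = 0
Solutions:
 v(x) = C1*exp(sqrt(2)*x)


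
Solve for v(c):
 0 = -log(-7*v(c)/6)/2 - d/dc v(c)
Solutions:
 2*Integral(1/(log(-_y) - log(6) + log(7)), (_y, v(c))) = C1 - c


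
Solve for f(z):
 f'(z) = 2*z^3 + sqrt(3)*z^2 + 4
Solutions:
 f(z) = C1 + z^4/2 + sqrt(3)*z^3/3 + 4*z


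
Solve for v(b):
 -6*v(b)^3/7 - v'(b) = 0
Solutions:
 v(b) = -sqrt(14)*sqrt(-1/(C1 - 6*b))/2
 v(b) = sqrt(14)*sqrt(-1/(C1 - 6*b))/2


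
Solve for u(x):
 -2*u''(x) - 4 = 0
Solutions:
 u(x) = C1 + C2*x - x^2


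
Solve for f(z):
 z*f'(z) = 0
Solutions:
 f(z) = C1


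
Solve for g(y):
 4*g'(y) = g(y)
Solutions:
 g(y) = C1*exp(y/4)


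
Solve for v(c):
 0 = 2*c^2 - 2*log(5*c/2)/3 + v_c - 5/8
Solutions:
 v(c) = C1 - 2*c^3/3 + 2*c*log(c)/3 - 2*c*log(2)/3 - c/24 + 2*c*log(5)/3


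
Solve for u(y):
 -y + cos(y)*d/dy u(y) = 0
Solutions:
 u(y) = C1 + Integral(y/cos(y), y)


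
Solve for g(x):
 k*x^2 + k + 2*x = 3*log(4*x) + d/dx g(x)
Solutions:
 g(x) = C1 + k*x^3/3 + k*x + x^2 - 3*x*log(x) - x*log(64) + 3*x


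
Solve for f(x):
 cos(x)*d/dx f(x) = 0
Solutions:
 f(x) = C1


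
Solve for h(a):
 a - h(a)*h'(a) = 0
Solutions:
 h(a) = -sqrt(C1 + a^2)
 h(a) = sqrt(C1 + a^2)


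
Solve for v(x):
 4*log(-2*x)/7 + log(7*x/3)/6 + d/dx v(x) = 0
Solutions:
 v(x) = C1 - 31*x*log(x)/42 + x*(-24*log(2) - 7*log(7) + 7*log(3) + 31 - 24*I*pi)/42


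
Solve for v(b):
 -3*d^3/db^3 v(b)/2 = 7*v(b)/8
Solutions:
 v(b) = C3*exp(b*(-126^(1/3) + 3*14^(1/3)*3^(2/3))/24)*sin(14^(1/3)*3^(1/6)*b/4) + C4*exp(b*(-126^(1/3) + 3*14^(1/3)*3^(2/3))/24)*cos(14^(1/3)*3^(1/6)*b/4) + C5*exp(-b*(126^(1/3) + 3*14^(1/3)*3^(2/3))/24) + (C1*sin(14^(1/3)*3^(1/6)*b/4) + C2*cos(14^(1/3)*3^(1/6)*b/4))*exp(126^(1/3)*b/12)


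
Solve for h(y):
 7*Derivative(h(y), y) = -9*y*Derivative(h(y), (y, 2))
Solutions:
 h(y) = C1 + C2*y^(2/9)


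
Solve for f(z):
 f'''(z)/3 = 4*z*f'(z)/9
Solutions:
 f(z) = C1 + Integral(C2*airyai(6^(2/3)*z/3) + C3*airybi(6^(2/3)*z/3), z)


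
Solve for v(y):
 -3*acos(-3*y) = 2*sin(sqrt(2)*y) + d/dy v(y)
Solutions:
 v(y) = C1 - 3*y*acos(-3*y) - sqrt(1 - 9*y^2) + sqrt(2)*cos(sqrt(2)*y)


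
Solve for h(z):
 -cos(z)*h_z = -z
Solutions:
 h(z) = C1 + Integral(z/cos(z), z)


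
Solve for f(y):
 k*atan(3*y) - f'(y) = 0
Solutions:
 f(y) = C1 + k*(y*atan(3*y) - log(9*y^2 + 1)/6)


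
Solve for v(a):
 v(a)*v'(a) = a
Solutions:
 v(a) = -sqrt(C1 + a^2)
 v(a) = sqrt(C1 + a^2)


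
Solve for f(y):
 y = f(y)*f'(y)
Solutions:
 f(y) = -sqrt(C1 + y^2)
 f(y) = sqrt(C1 + y^2)


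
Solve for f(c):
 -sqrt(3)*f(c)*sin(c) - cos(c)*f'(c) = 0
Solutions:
 f(c) = C1*cos(c)^(sqrt(3))
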